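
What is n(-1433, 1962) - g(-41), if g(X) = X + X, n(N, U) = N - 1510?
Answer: -2861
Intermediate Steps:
n(N, U) = -1510 + N
g(X) = 2*X
n(-1433, 1962) - g(-41) = (-1510 - 1433) - 2*(-41) = -2943 - 1*(-82) = -2943 + 82 = -2861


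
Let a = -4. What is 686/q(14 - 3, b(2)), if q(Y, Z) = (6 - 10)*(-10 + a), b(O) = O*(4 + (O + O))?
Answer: 49/4 ≈ 12.250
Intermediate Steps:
b(O) = O*(4 + 2*O)
q(Y, Z) = 56 (q(Y, Z) = (6 - 10)*(-10 - 4) = -4*(-14) = 56)
686/q(14 - 3, b(2)) = 686/56 = 686*(1/56) = 49/4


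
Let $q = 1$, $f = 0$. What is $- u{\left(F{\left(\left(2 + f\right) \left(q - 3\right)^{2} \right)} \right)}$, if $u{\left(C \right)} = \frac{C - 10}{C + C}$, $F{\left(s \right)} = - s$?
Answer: $- \frac{9}{8} \approx -1.125$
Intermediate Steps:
$u{\left(C \right)} = \frac{-10 + C}{2 C}$
$- u{\left(F{\left(\left(2 + f\right) \left(q - 3\right)^{2} \right)} \right)} = - \frac{-10 - \left(2 + 0\right) \left(1 - 3\right)^{2}}{2 \left(- \left(2 + 0\right) \left(1 - 3\right)^{2}\right)} = - \frac{-10 - 2 \left(-2\right)^{2}}{2 \left(- 2 \left(-2\right)^{2}\right)} = - \frac{-10 - 2 \cdot 4}{2 \left(- 2 \cdot 4\right)} = - \frac{-10 - 8}{2 \left(\left(-1\right) 8\right)} = - \frac{-10 - 8}{2 \left(-8\right)} = - \frac{\left(-1\right) \left(-18\right)}{2 \cdot 8} = \left(-1\right) \frac{9}{8} = - \frac{9}{8}$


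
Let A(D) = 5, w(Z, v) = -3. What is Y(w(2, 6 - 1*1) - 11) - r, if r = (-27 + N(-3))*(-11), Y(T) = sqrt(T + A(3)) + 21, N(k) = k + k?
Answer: -342 + 3*I ≈ -342.0 + 3.0*I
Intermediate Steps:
N(k) = 2*k
Y(T) = 21 + sqrt(5 + T) (Y(T) = sqrt(T + 5) + 21 = sqrt(5 + T) + 21 = 21 + sqrt(5 + T))
r = 363 (r = (-27 + 2*(-3))*(-11) = (-27 - 6)*(-11) = -33*(-11) = 363)
Y(w(2, 6 - 1*1) - 11) - r = (21 + sqrt(5 + (-3 - 11))) - 1*363 = (21 + sqrt(5 - 14)) - 363 = (21 + sqrt(-9)) - 363 = (21 + 3*I) - 363 = -342 + 3*I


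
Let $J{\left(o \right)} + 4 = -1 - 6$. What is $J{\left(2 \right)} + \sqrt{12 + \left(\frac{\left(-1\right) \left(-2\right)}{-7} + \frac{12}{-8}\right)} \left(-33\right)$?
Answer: $-11 - \frac{33 \sqrt{2002}}{14} \approx -116.47$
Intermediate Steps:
$J{\left(o \right)} = -11$ ($J{\left(o \right)} = -4 - 7 = -11$)
$J{\left(2 \right)} + \sqrt{12 + \left(\frac{\left(-1\right) \left(-2\right)}{-7} + \frac{12}{-8}\right)} \left(-33\right) = -11 + \sqrt{12 + \left(\frac{\left(-1\right) \left(-2\right)}{-7} + \frac{12}{-8}\right)} \left(-33\right) = -11 + \sqrt{12 + \left(2 \left(- \frac{1}{7}\right) + 12 \left(- \frac{1}{8}\right)\right)} \left(-33\right) = -11 + \sqrt{12 - \frac{25}{14}} \left(-33\right) = -11 + \sqrt{\frac{143}{14}} \left(-33\right) = -11 + \frac{\sqrt{2002}}{14} \left(-33\right) = -11 - \frac{33 \sqrt{2002}}{14}$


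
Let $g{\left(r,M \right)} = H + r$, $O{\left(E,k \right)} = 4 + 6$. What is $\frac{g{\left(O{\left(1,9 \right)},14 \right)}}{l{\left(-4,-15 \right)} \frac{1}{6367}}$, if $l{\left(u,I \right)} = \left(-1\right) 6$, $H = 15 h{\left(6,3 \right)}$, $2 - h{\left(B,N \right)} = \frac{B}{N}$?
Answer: $- \frac{31835}{3} \approx -10612.0$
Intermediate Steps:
$O{\left(E,k \right)} = 10$
$h{\left(B,N \right)} = 2 - \frac{B}{N}$
$H = 0$ ($H = 15 \left(2 - \frac{6}{3}\right) = 15 \left(2 - 6 \cdot \frac{1}{3}\right) = 15 \left(2 - 2\right) = 15 \cdot 0 = 0$)
$l{\left(u,I \right)} = -6$
$g{\left(r,M \right)} = r$ ($g{\left(r,M \right)} = 0 + r = r$)
$\frac{g{\left(O{\left(1,9 \right)},14 \right)}}{l{\left(-4,-15 \right)} \frac{1}{6367}} = \frac{10}{\left(-6\right) \frac{1}{6367}} = \frac{10}{- \frac{6}{6367}} = 10 \left(- \frac{6367}{6}\right) = - \frac{31835}{3}$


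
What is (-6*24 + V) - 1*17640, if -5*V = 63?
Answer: -88983/5 ≈ -17797.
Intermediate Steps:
V = -63/5 (V = -1/5*63 = -63/5 ≈ -12.600)
(-6*24 + V) - 1*17640 = (-6*24 - 63/5) - 1*17640 = (-144 - 63/5) - 17640 = -783/5 - 17640 = -88983/5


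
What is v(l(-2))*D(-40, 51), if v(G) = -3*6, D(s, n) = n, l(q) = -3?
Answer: -918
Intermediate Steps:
v(G) = -18
v(l(-2))*D(-40, 51) = -18*51 = -918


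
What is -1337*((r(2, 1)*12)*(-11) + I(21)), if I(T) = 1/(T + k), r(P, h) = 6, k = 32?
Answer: 56120575/53 ≈ 1.0589e+6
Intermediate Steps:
I(T) = 1/(32 + T) (I(T) = 1/(T + 32) = 1/(32 + T))
-1337*((r(2, 1)*12)*(-11) + I(21)) = -1337*((6*12)*(-11) + 1/(32 + 21)) = -1337*(72*(-11) + 1/53) = -1337*(-792 + 1/53) = -1337*(-41975/53) = 56120575/53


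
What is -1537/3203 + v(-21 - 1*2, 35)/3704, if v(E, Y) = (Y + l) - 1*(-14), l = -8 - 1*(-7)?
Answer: -692413/1482989 ≈ -0.46690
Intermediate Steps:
l = -1 (l = -8 + 7 = -1)
v(E, Y) = 13 + Y (v(E, Y) = (Y - 1) - 1*(-14) = (-1 + Y) + 14 = 13 + Y)
-1537/3203 + v(-21 - 1*2, 35)/3704 = -1537/3203 + (13 + 35)/3704 = -1537*1/3203 + 48*(1/3704) = -1537/3203 + 6/463 = -692413/1482989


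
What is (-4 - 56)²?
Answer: 3600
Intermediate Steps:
(-4 - 56)² = (-60)² = 3600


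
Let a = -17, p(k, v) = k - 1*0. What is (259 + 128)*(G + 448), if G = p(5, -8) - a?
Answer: 181890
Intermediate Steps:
p(k, v) = k (p(k, v) = k + 0 = k)
G = 22 (G = 5 - 1*(-17) = 5 + 17 = 22)
(259 + 128)*(G + 448) = (259 + 128)*(22 + 448) = 387*470 = 181890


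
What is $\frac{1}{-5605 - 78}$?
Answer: $- \frac{1}{5683} \approx -0.00017596$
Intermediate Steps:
$\frac{1}{-5605 - 78} = \frac{1}{-5683} = - \frac{1}{5683}$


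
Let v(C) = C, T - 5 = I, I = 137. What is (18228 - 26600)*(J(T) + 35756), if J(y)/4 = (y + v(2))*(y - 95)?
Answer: -525996016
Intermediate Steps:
T = 142 (T = 5 + 137 = 142)
J(y) = 4*(-95 + y)*(2 + y) (J(y) = 4*((y + 2)*(y - 95)) = 4*((2 + y)*(-95 + y)) = 4*((-95 + y)*(2 + y)) = 4*(-95 + y)*(2 + y))
(18228 - 26600)*(J(T) + 35756) = (18228 - 26600)*((-760 - 372*142 + 4*142²) + 35756) = -8372*((-760 - 52824 + 4*20164) + 35756) = -8372*((-760 - 52824 + 80656) + 35756) = -8372*(27072 + 35756) = -8372*62828 = -525996016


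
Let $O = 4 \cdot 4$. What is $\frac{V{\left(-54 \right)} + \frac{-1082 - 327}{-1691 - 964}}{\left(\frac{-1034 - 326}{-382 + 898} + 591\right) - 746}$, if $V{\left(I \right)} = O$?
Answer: $- \frac{1887227}{17996475} \approx -0.10487$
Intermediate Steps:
$O = 16$
$V{\left(I \right)} = 16$
$\frac{V{\left(-54 \right)} + \frac{-1082 - 327}{-1691 - 964}}{\left(\frac{-1034 - 326}{-382 + 898} + 591\right) - 746} = \frac{16 + \frac{-1082 - 327}{-1691 - 964}}{\left(\frac{-1034 - 326}{-382 + 898} + 591\right) - 746} = \frac{16 - \frac{1409}{-2655}}{\left(- \frac{1360}{516} + 591\right) - 746} = \frac{16 - - \frac{1409}{2655}}{\left(\left(-1360\right) \frac{1}{516} + 591\right) - 746} = \frac{16 + \frac{1409}{2655}}{\left(- \frac{340}{129} + 591\right) - 746} = \frac{43889}{2655 \left(\frac{75899}{129} - 746\right)} = \frac{43889}{2655 \left(- \frac{20335}{129}\right)} = \frac{43889}{2655} \left(- \frac{129}{20335}\right) = - \frac{1887227}{17996475}$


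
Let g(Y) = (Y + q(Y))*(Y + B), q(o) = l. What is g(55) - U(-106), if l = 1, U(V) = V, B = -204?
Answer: -8238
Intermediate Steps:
q(o) = 1
g(Y) = (1 + Y)*(-204 + Y) (g(Y) = (Y + 1)*(Y - 204) = (1 + Y)*(-204 + Y))
g(55) - U(-106) = (-204 + 55**2 - 203*55) - 1*(-106) = (-204 + 3025 - 11165) + 106 = -8344 + 106 = -8238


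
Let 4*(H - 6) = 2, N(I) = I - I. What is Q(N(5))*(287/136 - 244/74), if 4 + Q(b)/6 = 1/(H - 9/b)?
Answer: 17919/629 ≈ 28.488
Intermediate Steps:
N(I) = 0
H = 13/2 (H = 6 + (¼)*2 = 6 + ½ = 13/2 ≈ 6.5000)
Q(b) = -24 + 6/(13/2 - 9/b)
Q(N(5))*(287/136 - 244/74) = (12*(36 - 25*0)/(-18 + 13*0))*(287/136 - 244/74) = (12*(36 + 0)/(-18 + 0))*(287*(1/136) - 244*1/74) = (12*36/(-18))*(287/136 - 122/37) = (12*(-1/18)*36)*(-5973/5032) = -24*(-5973/5032) = 17919/629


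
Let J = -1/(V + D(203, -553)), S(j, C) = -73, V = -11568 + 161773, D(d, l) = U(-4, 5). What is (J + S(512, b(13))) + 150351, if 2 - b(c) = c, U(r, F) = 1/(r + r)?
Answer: 180579905634/1201639 ≈ 1.5028e+5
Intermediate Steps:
U(r, F) = 1/(2*r)
b(c) = 2 - c
D(d, l) = -1/8 (D(d, l) = (1/2)/(-4) = (1/2)*(-1/4) = -1/8)
V = 150205
J = -8/1201639 (J = -1/(150205 - 1/8) = -1/1201639/8 = -1*8/1201639 = -8/1201639 ≈ -6.6576e-6)
(J + S(512, b(13))) + 150351 = (-8/1201639 - 73) + 150351 = -87719655/1201639 + 150351 = 180579905634/1201639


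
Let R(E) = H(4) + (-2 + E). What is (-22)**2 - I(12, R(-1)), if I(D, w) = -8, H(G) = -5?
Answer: 492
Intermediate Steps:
R(E) = -7 + E (R(E) = -5 + (-2 + E) = -7 + E)
(-22)**2 - I(12, R(-1)) = (-22)**2 - 1*(-8) = 484 + 8 = 492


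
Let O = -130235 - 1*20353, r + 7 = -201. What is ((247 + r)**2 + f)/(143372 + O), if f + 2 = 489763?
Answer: -22331/328 ≈ -68.082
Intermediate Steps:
r = -208 (r = -7 - 201 = -208)
f = 489761 (f = -2 + 489763 = 489761)
O = -150588 (O = -130235 - 20353 = -150588)
((247 + r)**2 + f)/(143372 + O) = ((247 - 208)**2 + 489761)/(143372 - 150588) = (39**2 + 489761)/(-7216) = (1521 + 489761)*(-1/7216) = 491282*(-1/7216) = -22331/328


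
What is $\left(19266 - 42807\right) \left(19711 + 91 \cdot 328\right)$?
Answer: $-1166668419$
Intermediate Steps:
$\left(19266 - 42807\right) \left(19711 + 91 \cdot 328\right) = - 23541 \left(19711 + 29848\right) = \left(-23541\right) 49559 = -1166668419$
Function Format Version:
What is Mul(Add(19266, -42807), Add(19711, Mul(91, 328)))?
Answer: -1166668419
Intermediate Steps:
Mul(Add(19266, -42807), Add(19711, Mul(91, 328))) = Mul(-23541, Add(19711, 29848)) = Mul(-23541, 49559) = -1166668419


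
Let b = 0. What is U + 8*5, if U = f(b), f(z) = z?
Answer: 40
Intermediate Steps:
U = 0
U + 8*5 = 0 + 8*5 = 0 + 40 = 40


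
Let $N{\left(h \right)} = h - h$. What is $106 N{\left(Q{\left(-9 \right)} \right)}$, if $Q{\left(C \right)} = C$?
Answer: $0$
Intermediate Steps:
$N{\left(h \right)} = 0$
$106 N{\left(Q{\left(-9 \right)} \right)} = 106 \cdot 0 = 0$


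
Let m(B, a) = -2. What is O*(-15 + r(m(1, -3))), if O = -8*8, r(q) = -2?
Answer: 1088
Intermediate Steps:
O = -64
O*(-15 + r(m(1, -3))) = -64*(-15 - 2) = -64*(-17) = 1088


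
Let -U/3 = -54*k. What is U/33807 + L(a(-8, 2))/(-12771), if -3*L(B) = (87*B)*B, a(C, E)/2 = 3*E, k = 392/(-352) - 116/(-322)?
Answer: 1665089981/5149008942 ≈ 0.32338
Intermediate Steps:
k = -5337/7084 (k = 392*(-1/352) - 116*(-1/322) = -49/44 + 58/161 = -5337/7084 ≈ -0.75339)
a(C, E) = 6*E (a(C, E) = 2*(3*E) = 6*E)
U = -432297/3542 (U = -(-162)*(-5337)/7084 = -3*144099/3542 = -432297/3542 ≈ -122.05)
L(B) = -29*B**2 (L(B) = -87*B*B/3 = -29*B**2)
U/33807 + L(a(-8, 2))/(-12771) = -432297/3542/33807 - 29*(6*2)**2/(-12771) = -432297/3542*1/33807 - 29*12**2*(-1/12771) = -144099/39914798 - 29*144*(-1/12771) = -144099/39914798 - 4176*(-1/12771) = -144099/39914798 + 464/1419 = 1665089981/5149008942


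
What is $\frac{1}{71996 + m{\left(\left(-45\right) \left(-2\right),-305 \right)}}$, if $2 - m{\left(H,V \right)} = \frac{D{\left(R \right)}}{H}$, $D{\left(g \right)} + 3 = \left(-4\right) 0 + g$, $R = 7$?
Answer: $\frac{45}{3239908} \approx 1.3889 \cdot 10^{-5}$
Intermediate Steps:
$D{\left(g \right)} = -3 + g$ ($D{\left(g \right)} = -3 + \left(\left(-4\right) 0 + g\right) = -3 + \left(0 + g\right) = -3 + g$)
$m{\left(H,V \right)} = 2 - \frac{4}{H}$ ($m{\left(H,V \right)} = 2 - \frac{-3 + 7}{H} = 2 - \frac{4}{H}$)
$\frac{1}{71996 + m{\left(\left(-45\right) \left(-2\right),-305 \right)}} = \frac{1}{71996 + \left(2 - \frac{4}{\left(-45\right) \left(-2\right)}\right)} = \frac{1}{71996 + \left(2 - \frac{4}{90}\right)} = \frac{1}{71996 + \left(2 - \frac{2}{45}\right)} = \frac{1}{71996 + \frac{88}{45}} = \frac{1}{\frac{3239908}{45}} = \frac{45}{3239908}$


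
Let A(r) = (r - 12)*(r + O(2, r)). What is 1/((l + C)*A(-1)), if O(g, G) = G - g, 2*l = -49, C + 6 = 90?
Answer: 1/3094 ≈ 0.00032321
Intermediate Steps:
C = 84 (C = -6 + 90 = 84)
l = -49/2 (l = (1/2)*(-49) = -49/2 ≈ -24.500)
A(r) = (-12 + r)*(-2 + 2*r) (A(r) = (r - 12)*(r + (r - 1*2)) = (-12 + r)*(r + (r - 2)) = (-12 + r)*(r + (-2 + r)) = (-12 + r)*(-2 + 2*r))
1/((l + C)*A(-1)) = 1/((-49/2 + 84)*(24 - 26*(-1) + 2*(-1)**2)) = 1/(119*(24 + 26 + 2*1)/2) = 1/(119*(24 + 26 + 2)/2) = 1/((119/2)*52) = 1/3094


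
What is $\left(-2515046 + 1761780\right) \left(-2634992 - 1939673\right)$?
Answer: $3445939605890$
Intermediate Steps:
$\left(-2515046 + 1761780\right) \left(-2634992 - 1939673\right) = \left(-753266\right) \left(-4574665\right) = 3445939605890$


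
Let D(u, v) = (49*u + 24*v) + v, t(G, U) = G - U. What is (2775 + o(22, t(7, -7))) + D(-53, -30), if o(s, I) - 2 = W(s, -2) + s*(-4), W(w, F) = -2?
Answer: -660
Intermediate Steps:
D(u, v) = 25*v + 49*u (D(u, v) = (24*v + 49*u) + v = 25*v + 49*u)
o(s, I) = -4*s (o(s, I) = 2 + (-2 + s*(-4)) = 2 + (-2 - 4*s) = -4*s)
(2775 + o(22, t(7, -7))) + D(-53, -30) = (2775 - 4*22) + (25*(-30) + 49*(-53)) = (2775 - 88) + (-750 - 2597) = 2687 - 3347 = -660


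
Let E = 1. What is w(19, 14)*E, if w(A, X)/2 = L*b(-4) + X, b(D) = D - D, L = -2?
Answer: 28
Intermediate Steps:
b(D) = 0
w(A, X) = 2*X (w(A, X) = 2*(-2*0 + X) = 2*(0 + X) = 2*X)
w(19, 14)*E = (2*14)*1 = 28*1 = 28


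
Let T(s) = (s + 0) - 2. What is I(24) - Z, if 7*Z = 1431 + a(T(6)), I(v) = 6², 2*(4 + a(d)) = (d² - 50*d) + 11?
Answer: -311/2 ≈ -155.50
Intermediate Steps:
T(s) = -2 + s (T(s) = s - 2 = -2 + s)
a(d) = 3/2 + d²/2 - 25*d (a(d) = -4 + ((d² - 50*d) + 11)/2 = -4 + (11 + d² - 50*d)/2 = -4 + (11/2 + d²/2 - 25*d) = 3/2 + d²/2 - 25*d)
I(v) = 36
Z = 383/2 (Z = (1431 + (3/2 + (-2 + 6)²/2 - 25*(-2 + 6)))/7 = (1431 + (3/2 + (½)*4² - 25*4))/7 = (1431 + (3/2 + (½)*16 - 100))/7 = (1431 + (3/2 + 8 - 100))/7 = (1431 - 181/2)/7 = (⅐)*(2681/2) = 383/2 ≈ 191.50)
I(24) - Z = 36 - 1*383/2 = 36 - 383/2 = -311/2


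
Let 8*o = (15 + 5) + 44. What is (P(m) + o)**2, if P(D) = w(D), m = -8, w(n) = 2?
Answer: 100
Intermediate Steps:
o = 8 (o = ((15 + 5) + 44)/8 = (20 + 44)/8 = (1/8)*64 = 8)
P(D) = 2
(P(m) + o)**2 = (2 + 8)**2 = 10**2 = 100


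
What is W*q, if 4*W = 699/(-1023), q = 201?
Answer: -46833/1364 ≈ -34.335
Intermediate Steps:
W = -233/1364 (W = (699/(-1023))/4 = (699*(-1/1023))/4 = (1/4)*(-233/341) = -233/1364 ≈ -0.17082)
W*q = -233/1364*201 = -46833/1364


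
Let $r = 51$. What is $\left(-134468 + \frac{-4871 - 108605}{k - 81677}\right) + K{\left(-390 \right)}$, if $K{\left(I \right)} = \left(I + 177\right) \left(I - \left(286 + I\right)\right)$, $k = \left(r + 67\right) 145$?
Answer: $- \frac{4748789374}{64567} \approx -73548.0$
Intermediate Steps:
$k = 17110$ ($k = \left(51 + 67\right) 145 = 118 \cdot 145 = 17110$)
$K{\left(I \right)} = -50622 - 286 I$ ($K{\left(I \right)} = \left(177 + I\right) \left(-286\right) = -50622 - 286 I$)
$\left(-134468 + \frac{-4871 - 108605}{k - 81677}\right) + K{\left(-390 \right)} = \left(-134468 + \frac{-4871 - 108605}{17110 - 81677}\right) - -60918 = \left(-134468 - \frac{113476}{-64567}\right) + \left(-50622 + 111540\right) = \left(-134468 - - \frac{113476}{64567}\right) + 60918 = \left(-134468 + \frac{113476}{64567}\right) + 60918 = - \frac{8682081880}{64567} + 60918 = - \frac{4748789374}{64567}$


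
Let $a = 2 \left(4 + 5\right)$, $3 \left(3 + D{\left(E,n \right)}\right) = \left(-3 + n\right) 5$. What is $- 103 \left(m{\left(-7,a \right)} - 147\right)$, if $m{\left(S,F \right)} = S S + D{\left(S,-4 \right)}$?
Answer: $\frac{34814}{3} \approx 11605.0$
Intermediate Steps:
$D{\left(E,n \right)} = -8 + \frac{5 n}{3}$ ($D{\left(E,n \right)} = -3 + \frac{\left(-3 + n\right) 5}{3} = -3 + \frac{-15 + 5 n}{3} = -3 + \left(-5 + \frac{5 n}{3}\right) = -8 + \frac{5 n}{3}$)
$a = 18$ ($a = 2 \cdot 9 = 18$)
$m{\left(S,F \right)} = - \frac{44}{3} + S^{2}$ ($m{\left(S,F \right)} = S S + \left(-8 + \frac{5}{3} \left(-4\right)\right) = S^{2} - \frac{44}{3} = - \frac{44}{3} + S^{2}$)
$- 103 \left(m{\left(-7,a \right)} - 147\right) = - 103 \left(\left(- \frac{44}{3} + \left(-7\right)^{2}\right) - 147\right) = - 103 \left(\left(- \frac{44}{3} + 49\right) - 147\right) = - 103 \left(\frac{103}{3} - 147\right) = \left(-103\right) \left(- \frac{338}{3}\right) = \frac{34814}{3}$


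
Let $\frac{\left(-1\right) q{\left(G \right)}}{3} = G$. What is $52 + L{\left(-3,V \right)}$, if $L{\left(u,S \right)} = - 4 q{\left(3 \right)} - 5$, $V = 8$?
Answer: $83$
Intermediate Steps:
$q{\left(G \right)} = - 3 G$
$L{\left(u,S \right)} = 31$ ($L{\left(u,S \right)} = - 4 \left(\left(-3\right) 3\right) - 5 = \left(-4\right) \left(-9\right) - 5 = 36 - 5 = 31$)
$52 + L{\left(-3,V \right)} = 52 + 31 = 83$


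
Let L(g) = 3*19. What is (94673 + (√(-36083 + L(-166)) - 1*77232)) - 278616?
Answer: -261175 + I*√36026 ≈ -2.6118e+5 + 189.81*I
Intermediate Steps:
L(g) = 57
(94673 + (√(-36083 + L(-166)) - 1*77232)) - 278616 = (94673 + (√(-36083 + 57) - 1*77232)) - 278616 = (94673 + (√(-36026) - 77232)) - 278616 = (94673 + (I*√36026 - 77232)) - 278616 = (94673 + (-77232 + I*√36026)) - 278616 = (17441 + I*√36026) - 278616 = -261175 + I*√36026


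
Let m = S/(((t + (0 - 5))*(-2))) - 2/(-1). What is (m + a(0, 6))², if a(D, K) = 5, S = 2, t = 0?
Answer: 1296/25 ≈ 51.840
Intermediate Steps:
m = 11/5 (m = 2/(((0 + (0 - 5))*(-2))) - 2/(-1) = 2/(((0 - 5)*(-2))) - 2*(-1) = 2/((-5*(-2))) + 2 = 2/10 + 2 = 2*(⅒) + 2 = ⅕ + 2 = 11/5 ≈ 2.2000)
(m + a(0, 6))² = (11/5 + 5)² = (36/5)² = 1296/25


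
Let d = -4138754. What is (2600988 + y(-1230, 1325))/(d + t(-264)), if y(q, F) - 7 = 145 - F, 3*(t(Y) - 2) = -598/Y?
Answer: -1029526740/1638945493 ≈ -0.62816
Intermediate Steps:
t(Y) = 2 - 598/(3*Y) (t(Y) = 2 + (-598/Y)/3 = 2 - 598/(3*Y))
y(q, F) = 152 - F (y(q, F) = 7 + (145 - F) = 152 - F)
(2600988 + y(-1230, 1325))/(d + t(-264)) = (2600988 + (152 - 1*1325))/(-4138754 + (2 - 598/3/(-264))) = (2600988 + (152 - 1325))/(-4138754 + (2 - 598/3*(-1/264))) = (2600988 - 1173)/(-4138754 + (2 + 299/396)) = 2599815/(-4138754 + 1091/396) = 2599815/(-1638945493/396) = 2599815*(-396/1638945493) = -1029526740/1638945493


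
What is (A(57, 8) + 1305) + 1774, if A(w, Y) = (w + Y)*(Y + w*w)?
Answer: 214784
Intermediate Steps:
A(w, Y) = (Y + w)*(Y + w²)
(A(57, 8) + 1305) + 1774 = ((8² + 57³ + 8*57 + 8*57²) + 1305) + 1774 = ((64 + 185193 + 456 + 8*3249) + 1305) + 1774 = ((64 + 185193 + 456 + 25992) + 1305) + 1774 = (211705 + 1305) + 1774 = 213010 + 1774 = 214784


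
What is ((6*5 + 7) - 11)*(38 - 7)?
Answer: 806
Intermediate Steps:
((6*5 + 7) - 11)*(38 - 7) = ((30 + 7) - 11)*31 = (37 - 11)*31 = 26*31 = 806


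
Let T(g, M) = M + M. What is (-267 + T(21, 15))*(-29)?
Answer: 6873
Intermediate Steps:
T(g, M) = 2*M
(-267 + T(21, 15))*(-29) = (-267 + 2*15)*(-29) = (-267 + 30)*(-29) = -237*(-29) = 6873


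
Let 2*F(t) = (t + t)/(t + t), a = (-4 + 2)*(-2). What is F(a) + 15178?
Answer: 30357/2 ≈ 15179.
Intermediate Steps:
a = 4 (a = -2*(-2) = 4)
F(t) = ½ (F(t) = ((t + t)/(t + t))/2 = ((2*t)/((2*t)))/2 = ((2*t)*(1/(2*t)))/2 = (½)*1 = ½)
F(a) + 15178 = ½ + 15178 = 30357/2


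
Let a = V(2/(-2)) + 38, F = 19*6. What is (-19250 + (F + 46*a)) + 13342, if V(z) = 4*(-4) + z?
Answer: -4828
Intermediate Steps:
V(z) = -16 + z
F = 114
a = 21 (a = (-16 + 2/(-2)) + 38 = (-16 + 2*(-1/2)) + 38 = (-16 - 1) + 38 = -17 + 38 = 21)
(-19250 + (F + 46*a)) + 13342 = (-19250 + (114 + 46*21)) + 13342 = (-19250 + (114 + 966)) + 13342 = (-19250 + 1080) + 13342 = -18170 + 13342 = -4828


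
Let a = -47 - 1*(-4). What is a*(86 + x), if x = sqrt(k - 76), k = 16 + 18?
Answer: -3698 - 43*I*sqrt(42) ≈ -3698.0 - 278.67*I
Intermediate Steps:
k = 34
a = -43 (a = -47 + 4 = -43)
x = I*sqrt(42) (x = sqrt(34 - 76) = sqrt(-42) = I*sqrt(42) ≈ 6.4807*I)
a*(86 + x) = -43*(86 + I*sqrt(42)) = -3698 - 43*I*sqrt(42)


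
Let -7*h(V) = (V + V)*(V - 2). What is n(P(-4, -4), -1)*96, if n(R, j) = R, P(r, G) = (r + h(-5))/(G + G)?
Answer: 168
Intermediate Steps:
h(V) = -2*V*(-2 + V)/7 (h(V) = -(V + V)*(V - 2)/7 = -2*V*(-2 + V)/7)
P(r, G) = (-10 + r)/(2*G) (P(r, G) = (r + (2/7)*(-5)*(2 - 1*(-5)))/(G + G) = (r + (2/7)*(-5)*(2 + 5))/((2*G)) = (r + (2/7)*(-5)*7)*(1/(2*G)) = (r - 10)*(1/(2*G)) = (-10 + r)*(1/(2*G)) = (-10 + r)/(2*G))
n(P(-4, -4), -1)*96 = ((½)*(-10 - 4)/(-4))*96 = ((½)*(-¼)*(-14))*96 = (7/4)*96 = 168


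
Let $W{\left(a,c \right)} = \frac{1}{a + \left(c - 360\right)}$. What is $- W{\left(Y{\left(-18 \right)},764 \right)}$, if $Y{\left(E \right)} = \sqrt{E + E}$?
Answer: $- \frac{101}{40813} + \frac{3 i}{81626} \approx -0.0024747 + 3.6753 \cdot 10^{-5} i$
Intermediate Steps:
$Y{\left(E \right)} = \sqrt{2} \sqrt{E}$ ($Y{\left(E \right)} = \sqrt{2 E} = \sqrt{2} \sqrt{E}$)
$W{\left(a,c \right)} = \frac{1}{-360 + a + c}$ ($W{\left(a,c \right)} = \frac{1}{a + \left(-360 + c\right)} = \frac{1}{-360 + a + c}$)
$- W{\left(Y{\left(-18 \right)},764 \right)} = - \frac{1}{-360 + \sqrt{2} \sqrt{-18} + 764} = - \frac{1}{-360 + \sqrt{2} \cdot 3 i \sqrt{2} + 764} = - \frac{1}{-360 + 6 i + 764} = - \frac{1}{404 + 6 i} = - \frac{404 - 6 i}{163252}$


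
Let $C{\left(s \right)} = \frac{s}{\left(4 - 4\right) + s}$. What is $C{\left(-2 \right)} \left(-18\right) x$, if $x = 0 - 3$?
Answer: $54$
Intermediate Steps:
$x = -3$ ($x = 0 - 3 = -3$)
$C{\left(s \right)} = 1$ ($C{\left(s \right)} = \frac{s}{0 + s} = \frac{s}{s} = 1$)
$C{\left(-2 \right)} \left(-18\right) x = 1 \left(-18\right) \left(-3\right) = \left(-18\right) \left(-3\right) = 54$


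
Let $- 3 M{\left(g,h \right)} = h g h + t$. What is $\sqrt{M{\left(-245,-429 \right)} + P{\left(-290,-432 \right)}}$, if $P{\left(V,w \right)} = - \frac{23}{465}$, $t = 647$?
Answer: $\frac{\sqrt{361090927795}}{155} \approx 3876.8$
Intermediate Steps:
$P{\left(V,w \right)} = - \frac{23}{465}$ ($P{\left(V,w \right)} = \left(-23\right) \frac{1}{465} = - \frac{23}{465}$)
$M{\left(g,h \right)} = - \frac{647}{3} - \frac{g h^{2}}{3}$ ($M{\left(g,h \right)} = - \frac{h g h + 647}{3} = - \frac{g h h + 647}{3} = - \frac{g h^{2} + 647}{3} = - \frac{647 + g h^{2}}{3} = - \frac{647}{3} - \frac{g h^{2}}{3}$)
$\sqrt{M{\left(-245,-429 \right)} + P{\left(-290,-432 \right)}} = \sqrt{\left(- \frac{647}{3} - - \frac{245 \left(-429\right)^{2}}{3}\right) - \frac{23}{465}} = \sqrt{\left(- \frac{647}{3} - \left(- \frac{245}{3}\right) 184041\right) - \frac{23}{465}} = \sqrt{\left(- \frac{647}{3} + 15030015\right) - \frac{23}{465}} = \sqrt{\frac{45089398}{3} - \frac{23}{465}} = \sqrt{\frac{2329618889}{155}} = \frac{\sqrt{361090927795}}{155}$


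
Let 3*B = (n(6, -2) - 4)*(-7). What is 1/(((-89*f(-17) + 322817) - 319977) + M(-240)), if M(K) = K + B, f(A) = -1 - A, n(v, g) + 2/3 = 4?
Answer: 9/10598 ≈ 0.00084922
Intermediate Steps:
n(v, g) = 10/3 (n(v, g) = -⅔ + 4 = 10/3)
B = 14/9 (B = ((10/3 - 4)*(-7))/3 = (-⅔*(-7))/3 = (⅓)*(14/3) = 14/9 ≈ 1.5556)
M(K) = 14/9 + K (M(K) = K + 14/9 = 14/9 + K)
1/(((-89*f(-17) + 322817) - 319977) + M(-240)) = 1/(((-89*(-1 - 1*(-17)) + 322817) - 319977) + (14/9 - 240)) = 1/(((-89*(-1 + 17) + 322817) - 319977) - 2146/9) = 1/(((-89*16 + 322817) - 319977) - 2146/9) = 1/(((-1424 + 322817) - 319977) - 2146/9) = 1/((321393 - 319977) - 2146/9) = 1/(1416 - 2146/9) = 1/(10598/9) = 9/10598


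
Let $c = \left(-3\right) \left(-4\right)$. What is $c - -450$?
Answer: $462$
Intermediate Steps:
$c = 12$
$c - -450 = 12 - -450 = 12 + 450 = 462$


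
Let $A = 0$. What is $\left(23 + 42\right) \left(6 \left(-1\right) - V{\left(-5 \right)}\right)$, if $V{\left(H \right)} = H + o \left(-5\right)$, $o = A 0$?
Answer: $-65$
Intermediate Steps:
$o = 0$ ($o = 0 \cdot 0 = 0$)
$V{\left(H \right)} = H$ ($V{\left(H \right)} = H + 0 \left(-5\right) = H + 0 = H$)
$\left(23 + 42\right) \left(6 \left(-1\right) - V{\left(-5 \right)}\right) = \left(23 + 42\right) \left(6 \left(-1\right) - -5\right) = 65 \left(-6 + 5\right) = 65 \left(-1\right) = -65$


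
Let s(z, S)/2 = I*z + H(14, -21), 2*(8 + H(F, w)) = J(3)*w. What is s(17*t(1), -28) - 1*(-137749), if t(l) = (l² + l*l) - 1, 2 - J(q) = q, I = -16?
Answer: 137210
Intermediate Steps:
J(q) = 2 - q
t(l) = -1 + 2*l² (t(l) = (l² + l²) - 1 = 2*l² - 1 = -1 + 2*l²)
H(F, w) = -8 - w/2 (H(F, w) = -8 + ((2 - 1*3)*w)/2 = -8 + ((2 - 3)*w)/2 = -8 + (-w)/2 = -8 - w/2)
s(z, S) = 5 - 32*z (s(z, S) = 2*(-16*z + (-8 - ½*(-21))) = 2*(-16*z + (-8 + 21/2)) = 2*(-16*z + 5/2) = 2*(5/2 - 16*z) = 5 - 32*z)
s(17*t(1), -28) - 1*(-137749) = (5 - 544*(-1 + 2*1²)) - 1*(-137749) = (5 - 544*(-1 + 2*1)) + 137749 = (5 - 544*(-1 + 2)) + 137749 = (5 - 544) + 137749 = -539 + 137749 = 137210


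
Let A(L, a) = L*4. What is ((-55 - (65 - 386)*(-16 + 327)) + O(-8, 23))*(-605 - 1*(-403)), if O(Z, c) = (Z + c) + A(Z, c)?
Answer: -20151318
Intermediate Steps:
A(L, a) = 4*L
O(Z, c) = c + 5*Z (O(Z, c) = (Z + c) + 4*Z = c + 5*Z)
((-55 - (65 - 386)*(-16 + 327)) + O(-8, 23))*(-605 - 1*(-403)) = ((-55 - (65 - 386)*(-16 + 327)) + (23 + 5*(-8)))*(-605 - 1*(-403)) = ((-55 - (-321)*311) + (23 - 40))*(-605 + 403) = ((-55 - 1*(-99831)) - 17)*(-202) = ((-55 + 99831) - 17)*(-202) = (99776 - 17)*(-202) = 99759*(-202) = -20151318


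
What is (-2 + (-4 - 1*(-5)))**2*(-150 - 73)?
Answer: -223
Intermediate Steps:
(-2 + (-4 - 1*(-5)))**2*(-150 - 73) = (-2 + (-4 + 5))**2*(-223) = (-2 + 1)**2*(-223) = (-1)**2*(-223) = 1*(-223) = -223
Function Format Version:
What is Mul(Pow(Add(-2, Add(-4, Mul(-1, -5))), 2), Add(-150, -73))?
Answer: -223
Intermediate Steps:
Mul(Pow(Add(-2, Add(-4, Mul(-1, -5))), 2), Add(-150, -73)) = Mul(Pow(Add(-2, Add(-4, 5)), 2), -223) = Mul(Pow(Add(-2, 1), 2), -223) = Mul(Pow(-1, 2), -223) = Mul(1, -223) = -223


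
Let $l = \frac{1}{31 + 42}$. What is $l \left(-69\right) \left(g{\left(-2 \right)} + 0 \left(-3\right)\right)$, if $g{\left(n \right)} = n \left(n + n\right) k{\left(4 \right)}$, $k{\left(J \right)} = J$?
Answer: $- \frac{2208}{73} \approx -30.247$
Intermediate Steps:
$g{\left(n \right)} = 8 n^{2}$ ($g{\left(n \right)} = n \left(n + n\right) 4 = n 2 n 4 = 2 n^{2} \cdot 4 = 8 n^{2}$)
$l = \frac{1}{73} \approx 0.013699$
$l \left(-69\right) \left(g{\left(-2 \right)} + 0 \left(-3\right)\right) = \frac{1}{73} \left(-69\right) \left(8 \left(-2\right)^{2} + 0 \left(-3\right)\right) = - \frac{69 \left(8 \cdot 4 + 0\right)}{73} = - \frac{69 \left(32 + 0\right)}{73} = \left(- \frac{69}{73}\right) 32 = - \frac{2208}{73}$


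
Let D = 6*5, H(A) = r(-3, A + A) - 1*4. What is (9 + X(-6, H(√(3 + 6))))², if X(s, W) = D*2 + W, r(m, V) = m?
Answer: 3844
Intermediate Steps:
H(A) = -7 (H(A) = -3 - 1*4 = -3 - 4 = -7)
D = 30
X(s, W) = 60 + W (X(s, W) = 30*2 + W = 60 + W)
(9 + X(-6, H(√(3 + 6))))² = (9 + (60 - 7))² = (9 + 53)² = 62² = 3844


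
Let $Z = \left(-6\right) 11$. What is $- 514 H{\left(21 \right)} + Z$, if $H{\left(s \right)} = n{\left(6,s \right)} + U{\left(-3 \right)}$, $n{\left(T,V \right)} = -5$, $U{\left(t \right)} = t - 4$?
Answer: $6102$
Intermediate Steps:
$Z = -66$
$U{\left(t \right)} = -4 + t$
$H{\left(s \right)} = -12$ ($H{\left(s \right)} = -5 - 7 = -12$)
$- 514 H{\left(21 \right)} + Z = \left(-514\right) \left(-12\right) - 66 = 6168 - 66 = 6102$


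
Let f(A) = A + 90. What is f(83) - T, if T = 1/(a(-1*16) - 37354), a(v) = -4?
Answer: 6462935/37358 ≈ 173.00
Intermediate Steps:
f(A) = 90 + A
T = -1/37358 (T = 1/(-4 - 37354) = 1/(-37358) = -1/37358 ≈ -2.6768e-5)
f(83) - T = (90 + 83) - 1*(-1/37358) = 173 + 1/37358 = 6462935/37358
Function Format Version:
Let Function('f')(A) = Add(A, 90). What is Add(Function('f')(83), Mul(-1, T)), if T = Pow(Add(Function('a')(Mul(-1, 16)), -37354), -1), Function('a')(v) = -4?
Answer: Rational(6462935, 37358) ≈ 173.00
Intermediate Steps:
Function('f')(A) = Add(90, A)
T = Rational(-1, 37358) (T = Pow(Add(-4, -37354), -1) = Pow(-37358, -1) = Rational(-1, 37358) ≈ -2.6768e-5)
Add(Function('f')(83), Mul(-1, T)) = Add(Add(90, 83), Mul(-1, Rational(-1, 37358))) = Add(173, Rational(1, 37358)) = Rational(6462935, 37358)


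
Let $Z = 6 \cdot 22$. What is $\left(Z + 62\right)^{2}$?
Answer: $37636$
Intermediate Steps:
$Z = 132$
$\left(Z + 62\right)^{2} = \left(132 + 62\right)^{2} = 194^{2} = 37636$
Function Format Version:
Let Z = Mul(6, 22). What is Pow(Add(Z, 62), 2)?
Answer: 37636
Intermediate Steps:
Z = 132
Pow(Add(Z, 62), 2) = Pow(Add(132, 62), 2) = Pow(194, 2) = 37636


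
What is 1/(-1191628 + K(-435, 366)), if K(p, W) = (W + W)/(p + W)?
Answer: -23/27407688 ≈ -8.3918e-7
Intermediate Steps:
K(p, W) = 2*W/(W + p) (K(p, W) = (2*W)/(W + p) = 2*W/(W + p))
1/(-1191628 + K(-435, 366)) = 1/(-1191628 + 2*366/(366 - 435)) = 1/(-1191628 + 2*366/(-69)) = 1/(-1191628 + 2*366*(-1/69)) = 1/(-1191628 - 244/23) = 1/(-27407688/23) = -23/27407688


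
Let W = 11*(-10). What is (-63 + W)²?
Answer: 29929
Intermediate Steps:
W = -110
(-63 + W)² = (-63 - 110)² = (-173)² = 29929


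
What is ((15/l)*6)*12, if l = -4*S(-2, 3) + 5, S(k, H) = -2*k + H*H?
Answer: -1080/47 ≈ -22.979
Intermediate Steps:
S(k, H) = H² - 2*k (S(k, H) = -2*k + H² = H² - 2*k)
l = -47 (l = -4*(3² - 2*(-2)) + 5 = -4*(9 + 4) + 5 = -4*13 + 5 = -52 + 5 = -47)
((15/l)*6)*12 = ((15/(-47))*6)*12 = ((15*(-1/47))*6)*12 = -15/47*6*12 = -90/47*12 = -1080/47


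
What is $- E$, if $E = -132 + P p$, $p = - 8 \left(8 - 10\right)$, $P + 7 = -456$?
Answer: $7540$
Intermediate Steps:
$P = -463$ ($P = -7 - 456 = -463$)
$p = 16$ ($p = \left(-8\right) \left(-2\right) = 16$)
$E = -7540$ ($E = -132 - 7408 = -7540$)
$- E = \left(-1\right) \left(-7540\right) = 7540$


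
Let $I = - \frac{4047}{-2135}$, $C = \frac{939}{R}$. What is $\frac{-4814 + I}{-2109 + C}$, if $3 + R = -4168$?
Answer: $\frac{42852199153}{18782829030} \approx 2.2815$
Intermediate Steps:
$R = -4171$ ($R = -3 - 4168 = -4171$)
$C = - \frac{939}{4171}$ ($C = \frac{939}{-4171} = 939 \left(- \frac{1}{4171}\right) = - \frac{939}{4171} \approx -0.22513$)
$I = \frac{4047}{2135}$ ($I = \left(-4047\right) \left(- \frac{1}{2135}\right) = \frac{4047}{2135} \approx 1.8955$)
$\frac{-4814 + I}{-2109 + C} = \frac{-4814 + \frac{4047}{2135}}{-2109 - \frac{939}{4171}} = - \frac{10273843}{2135 \left(- \frac{8797578}{4171}\right)} = \left(- \frac{10273843}{2135}\right) \left(- \frac{4171}{8797578}\right) = \frac{42852199153}{18782829030}$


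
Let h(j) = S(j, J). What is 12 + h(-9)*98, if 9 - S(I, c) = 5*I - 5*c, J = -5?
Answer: 2854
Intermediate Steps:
S(I, c) = 9 - 5*I + 5*c (S(I, c) = 9 - (5*I - 5*c) = 9 - (-5*c + 5*I) = 9 + (-5*I + 5*c) = 9 - 5*I + 5*c)
h(j) = -16 - 5*j (h(j) = 9 - 5*j + 5*(-5) = 9 - 5*j - 25 = -16 - 5*j)
12 + h(-9)*98 = 12 + (-16 - 5*(-9))*98 = 12 + (-16 + 45)*98 = 12 + 29*98 = 12 + 2842 = 2854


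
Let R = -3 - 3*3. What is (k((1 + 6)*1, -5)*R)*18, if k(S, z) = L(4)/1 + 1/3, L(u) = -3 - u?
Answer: 1440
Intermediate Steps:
R = -12 (R = -3 - 9 = -12)
k(S, z) = -20/3 (k(S, z) = (-3 - 1*4)/1 + 1/3 = (-3 - 4)*1 + 1*(1/3) = -7*1 + 1/3 = -7 + 1/3 = -20/3)
(k((1 + 6)*1, -5)*R)*18 = -20/3*(-12)*18 = 80*18 = 1440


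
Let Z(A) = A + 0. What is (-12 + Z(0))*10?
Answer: -120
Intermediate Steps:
Z(A) = A
(-12 + Z(0))*10 = (-12 + 0)*10 = -12*10 = -120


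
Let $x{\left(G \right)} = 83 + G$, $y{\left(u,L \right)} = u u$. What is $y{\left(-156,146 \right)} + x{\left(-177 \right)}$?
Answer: $24242$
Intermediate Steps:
$y{\left(u,L \right)} = u^{2}$
$y{\left(-156,146 \right)} + x{\left(-177 \right)} = \left(-156\right)^{2} + \left(83 - 177\right) = 24336 - 94 = 24242$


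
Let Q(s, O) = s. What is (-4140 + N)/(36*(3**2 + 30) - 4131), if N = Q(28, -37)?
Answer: 4112/2727 ≈ 1.5079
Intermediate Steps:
N = 28
(-4140 + N)/(36*(3**2 + 30) - 4131) = (-4140 + 28)/(36*(3**2 + 30) - 4131) = -4112/(36*(9 + 30) - 4131) = -4112/(36*39 - 4131) = -4112/(1404 - 4131) = -4112/(-2727) = -4112*(-1/2727) = 4112/2727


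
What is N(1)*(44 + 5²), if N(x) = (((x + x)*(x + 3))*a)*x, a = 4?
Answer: 2208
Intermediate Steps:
N(x) = 8*x²*(3 + x) (N(x) = (((x + x)*(x + 3))*4)*x = (((2*x)*(3 + x))*4)*x = ((2*x*(3 + x))*4)*x = (8*x*(3 + x))*x = 8*x²*(3 + x))
N(1)*(44 + 5²) = (8*1²*(3 + 1))*(44 + 5²) = (8*1*4)*(44 + 25) = 32*69 = 2208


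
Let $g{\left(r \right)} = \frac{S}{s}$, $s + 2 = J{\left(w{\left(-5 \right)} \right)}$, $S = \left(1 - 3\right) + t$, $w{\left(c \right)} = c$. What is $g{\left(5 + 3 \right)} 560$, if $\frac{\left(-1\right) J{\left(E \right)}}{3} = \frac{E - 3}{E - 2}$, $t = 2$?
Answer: $0$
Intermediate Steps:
$S = 0$ ($S = \left(1 - 3\right) + 2 = -2 + 2 = 0$)
$J{\left(E \right)} = - \frac{3 \left(-3 + E\right)}{-2 + E}$ ($J{\left(E \right)} = - 3 \frac{E - 3}{E - 2} = - 3 \frac{-3 + E}{-2 + E} = - \frac{3 \left(-3 + E\right)}{-2 + E}$)
$s = - \frac{38}{7}$ ($s = -2 + \frac{3 \left(3 - -5\right)}{-2 - 5} = -2 + \frac{3 \left(3 + 5\right)}{-7} = -2 + 3 \left(- \frac{1}{7}\right) 8 = -2 - \frac{24}{7} = - \frac{38}{7} \approx -5.4286$)
$g{\left(r \right)} = 0$ ($g{\left(r \right)} = \frac{0}{- \frac{38}{7}} = 0 \left(- \frac{7}{38}\right) = 0$)
$g{\left(5 + 3 \right)} 560 = 0 \cdot 560 = 0$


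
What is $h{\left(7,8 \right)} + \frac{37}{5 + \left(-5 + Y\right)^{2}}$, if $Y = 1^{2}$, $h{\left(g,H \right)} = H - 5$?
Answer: $\frac{100}{21} \approx 4.7619$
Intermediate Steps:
$h{\left(g,H \right)} = -5 + H$ ($h{\left(g,H \right)} = H - 5 = -5 + H$)
$Y = 1$
$h{\left(7,8 \right)} + \frac{37}{5 + \left(-5 + Y\right)^{2}} = \left(-5 + 8\right) + \frac{37}{5 + \left(-5 + 1\right)^{2}} = 3 + \frac{37}{5 + \left(-4\right)^{2}} = 3 + \frac{37}{5 + 16} = 3 + \frac{37}{21} = \frac{100}{21}$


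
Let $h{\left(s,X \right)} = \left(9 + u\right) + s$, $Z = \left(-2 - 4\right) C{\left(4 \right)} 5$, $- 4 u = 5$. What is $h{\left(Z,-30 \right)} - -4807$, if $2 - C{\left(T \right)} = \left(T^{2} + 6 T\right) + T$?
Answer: $\frac{24299}{4} \approx 6074.8$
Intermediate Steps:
$C{\left(T \right)} = 2 - T^{2} - 7 T$ ($C{\left(T \right)} = 2 - \left(\left(T^{2} + 6 T\right) + T\right) = 2 - \left(T^{2} + 7 T\right) = 2 - T^{2} - 7 T$)
$u = - \frac{5}{4}$ ($u = \left(- \frac{1}{4}\right) 5 = - \frac{5}{4} \approx -1.25$)
$Z = 1260$ ($Z = \left(-2 - 4\right) \left(2 - 4^{2} - 28\right) 5 = - 6 \left(2 - 16 - 28\right) 5 = \left(-6\right) \left(-42\right) 5 = 252 \cdot 5 = 1260$)
$h{\left(s,X \right)} = \frac{31}{4} + s$ ($h{\left(s,X \right)} = \left(9 - \frac{5}{4}\right) + s = \frac{31}{4} + s$)
$h{\left(Z,-30 \right)} - -4807 = \left(\frac{31}{4} + 1260\right) - -4807 = \frac{5071}{4} + 4807 = \frac{24299}{4}$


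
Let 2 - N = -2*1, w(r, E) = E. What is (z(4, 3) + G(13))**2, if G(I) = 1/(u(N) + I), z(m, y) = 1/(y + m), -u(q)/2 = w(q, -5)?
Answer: 900/25921 ≈ 0.034721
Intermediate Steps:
N = 4 (N = 2 - (-2) = 2 - 1*(-2) = 2 + 2 = 4)
u(q) = 10 (u(q) = -2*(-5) = 10)
z(m, y) = 1/(m + y)
G(I) = 1/(10 + I)
(z(4, 3) + G(13))**2 = (1/(4 + 3) + 1/(10 + 13))**2 = (1/7 + 1/23)**2 = (30/161)**2 = 900/25921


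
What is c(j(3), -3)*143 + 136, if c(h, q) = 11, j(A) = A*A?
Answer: 1709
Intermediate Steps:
j(A) = A**2
c(j(3), -3)*143 + 136 = 11*143 + 136 = 1573 + 136 = 1709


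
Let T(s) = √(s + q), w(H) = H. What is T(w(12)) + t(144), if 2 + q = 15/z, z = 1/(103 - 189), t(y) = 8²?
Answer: 64 + 16*I*√5 ≈ 64.0 + 35.777*I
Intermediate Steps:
t(y) = 64
z = -1/86 (z = 1/(-86) = -1/86 ≈ -0.011628)
q = -1292 (q = -2 + 15/(-1/86) = -2 + 15*(-86) = -2 - 1290 = -1292)
T(s) = √(-1292 + s) (T(s) = √(s - 1292) = √(-1292 + s))
T(w(12)) + t(144) = √(-1292 + 12) + 64 = √(-1280) + 64 = 16*I*√5 + 64 = 64 + 16*I*√5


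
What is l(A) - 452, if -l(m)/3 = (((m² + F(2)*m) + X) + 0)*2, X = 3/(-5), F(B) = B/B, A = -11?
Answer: -5542/5 ≈ -1108.4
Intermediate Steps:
F(B) = 1
X = -⅗ (X = 3*(-⅕) = -⅗ ≈ -0.60000)
l(m) = 18/5 - 6*m - 6*m² (l(m) = -3*(((m² + 1*m) - ⅗) + 0)*2 = -3*(((m² + m) - ⅗) + 0)*2 = -3*(((m + m²) - ⅗) + 0)*2 = -3*((-⅗ + m + m²) + 0)*2 = -3*(-⅗ + m + m²)*2 = -3*(-6/5 + 2*m + 2*m²) = 18/5 - 6*m - 6*m²)
l(A) - 452 = (18/5 - 6*(-11) - 6*(-11)²) - 452 = (18/5 + 66 - 6*121) - 452 = (18/5 + 66 - 726) - 452 = -3282/5 - 452 = -5542/5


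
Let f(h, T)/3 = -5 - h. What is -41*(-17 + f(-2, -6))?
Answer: 1066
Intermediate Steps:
f(h, T) = -15 - 3*h (f(h, T) = 3*(-5 - h) = -15 - 3*h)
-41*(-17 + f(-2, -6)) = -41*(-17 + (-15 - 3*(-2))) = -41*(-17 + (-15 + 6)) = -41*(-17 - 9) = -41*(-26) = 1066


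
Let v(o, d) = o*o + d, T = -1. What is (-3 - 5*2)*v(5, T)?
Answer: -312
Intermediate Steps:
v(o, d) = d + o² (v(o, d) = o² + d = d + o²)
(-3 - 5*2)*v(5, T) = (-3 - 5*2)*(-1 + 5²) = (-3 - 10)*(-1 + 25) = -13*24 = -312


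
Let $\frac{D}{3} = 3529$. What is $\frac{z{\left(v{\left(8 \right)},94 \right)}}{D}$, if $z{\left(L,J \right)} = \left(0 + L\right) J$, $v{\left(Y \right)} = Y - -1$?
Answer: $\frac{282}{3529} \approx 0.079909$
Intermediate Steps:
$v{\left(Y \right)} = 1 + Y$ ($v{\left(Y \right)} = Y + 1 = 1 + Y$)
$D = 10587$ ($D = 3 \cdot 3529 = 10587$)
$z{\left(L,J \right)} = J L$ ($z{\left(L,J \right)} = L J = J L$)
$\frac{z{\left(v{\left(8 \right)},94 \right)}}{D} = \frac{94 \left(1 + 8\right)}{10587} = 94 \cdot 9 \cdot \frac{1}{10587} = 846 \cdot \frac{1}{10587} = \frac{282}{3529}$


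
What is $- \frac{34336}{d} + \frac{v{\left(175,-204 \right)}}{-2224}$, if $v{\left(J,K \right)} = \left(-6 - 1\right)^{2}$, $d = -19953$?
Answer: $\frac{75385567}{44375472} \approx 1.6988$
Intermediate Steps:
$v{\left(J,K \right)} = 49$ ($v{\left(J,K \right)} = \left(-7\right)^{2} = 49$)
$- \frac{34336}{d} + \frac{v{\left(175,-204 \right)}}{-2224} = - \frac{34336}{-19953} + \frac{49}{-2224} = \left(-34336\right) \left(- \frac{1}{19953}\right) + 49 \left(- \frac{1}{2224}\right) = \frac{34336}{19953} - \frac{49}{2224} = \frac{75385567}{44375472}$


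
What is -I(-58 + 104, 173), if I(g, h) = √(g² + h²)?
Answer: -√32045 ≈ -179.01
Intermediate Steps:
-I(-58 + 104, 173) = -√((-58 + 104)² + 173²) = -√(46² + 29929) = -√(2116 + 29929) = -√32045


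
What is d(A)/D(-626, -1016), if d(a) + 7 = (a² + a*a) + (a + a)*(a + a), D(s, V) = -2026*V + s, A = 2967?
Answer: 52818527/2057790 ≈ 25.668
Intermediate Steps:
D(s, V) = s - 2026*V
d(a) = -7 + 6*a² (d(a) = -7 + ((a² + a*a) + (a + a)*(a + a)) = -7 + ((a² + a²) + (2*a)*(2*a)) = -7 + (2*a² + 4*a²) = -7 + 6*a²)
d(A)/D(-626, -1016) = (-7 + 6*2967²)/(-626 - 2026*(-1016)) = (-7 + 6*8803089)/(-626 + 2058416) = (-7 + 52818534)/2057790 = 52818527*(1/2057790) = 52818527/2057790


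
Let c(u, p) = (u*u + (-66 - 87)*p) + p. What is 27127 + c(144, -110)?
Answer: 64583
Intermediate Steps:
c(u, p) = u² - 152*p (c(u, p) = (u² - 153*p) + p = u² - 152*p)
27127 + c(144, -110) = 27127 + (144² - 152*(-110)) = 27127 + (20736 + 16720) = 27127 + 37456 = 64583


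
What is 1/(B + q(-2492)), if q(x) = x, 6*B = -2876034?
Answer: -1/481831 ≈ -2.0754e-6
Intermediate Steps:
B = -479339 (B = (⅙)*(-2876034) = -479339)
1/(B + q(-2492)) = 1/(-479339 - 2492) = 1/(-481831) = -1/481831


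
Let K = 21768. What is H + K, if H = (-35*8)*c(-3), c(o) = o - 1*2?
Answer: 23168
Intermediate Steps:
c(o) = -2 + o (c(o) = o - 2 = -2 + o)
H = 1400 (H = (-35*8)*(-2 - 3) = -280*(-5) = 1400)
H + K = 1400 + 21768 = 23168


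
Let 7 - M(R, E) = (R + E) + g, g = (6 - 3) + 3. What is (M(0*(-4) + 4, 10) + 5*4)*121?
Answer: 847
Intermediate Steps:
g = 6 (g = 3 + 3 = 6)
M(R, E) = 1 - E - R (M(R, E) = 7 - ((R + E) + 6) = 7 - ((E + R) + 6) = 7 - (6 + E + R) = 7 + (-6 - E - R) = 1 - E - R)
(M(0*(-4) + 4, 10) + 5*4)*121 = ((1 - 1*10 - (0*(-4) + 4)) + 5*4)*121 = ((1 - 10 - (0 + 4)) + 20)*121 = ((1 - 10 - 1*4) + 20)*121 = ((1 - 10 - 4) + 20)*121 = (-13 + 20)*121 = 7*121 = 847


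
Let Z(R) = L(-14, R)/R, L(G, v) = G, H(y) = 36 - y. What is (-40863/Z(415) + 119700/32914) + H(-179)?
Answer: 39875795105/32914 ≈ 1.2115e+6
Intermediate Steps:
Z(R) = -14/R
(-40863/Z(415) + 119700/32914) + H(-179) = (-40863/((-14/415)) + 119700/32914) + (36 - 1*(-179)) = (-40863/((-14*1/415)) + 119700*(1/32914)) + (36 + 179) = (-40863/(-14/415) + 8550/2351) + 215 = (-40863*(-415/14) + 8550/2351) + 215 = (16958145/14 + 8550/2351) + 215 = 39868718595/32914 + 215 = 39875795105/32914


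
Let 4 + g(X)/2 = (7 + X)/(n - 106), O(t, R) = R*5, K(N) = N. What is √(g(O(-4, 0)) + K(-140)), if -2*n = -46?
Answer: I*√1020734/83 ≈ 12.172*I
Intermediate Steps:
n = 23 (n = -½*(-46) = 23)
O(t, R) = 5*R
g(X) = -678/83 - 2*X/83 (g(X) = -8 + 2*((7 + X)/(23 - 106)) = -8 + 2*((7 + X)/(-83)) = -8 + 2*((7 + X)*(-1/83)) = -8 + 2*(-7/83 - X/83) = -8 + (-14/83 - 2*X/83) = -678/83 - 2*X/83)
√(g(O(-4, 0)) + K(-140)) = √((-678/83 - 10*0/83) - 140) = √((-678/83 - 2/83*0) - 140) = √((-678/83 + 0) - 140) = √(-678/83 - 140) = √(-12298/83) = I*√1020734/83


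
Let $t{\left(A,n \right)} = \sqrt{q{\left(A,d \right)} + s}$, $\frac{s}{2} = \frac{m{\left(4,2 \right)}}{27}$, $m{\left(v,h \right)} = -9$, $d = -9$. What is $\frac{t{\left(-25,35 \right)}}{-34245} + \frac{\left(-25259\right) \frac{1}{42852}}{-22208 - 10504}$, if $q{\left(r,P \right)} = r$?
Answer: $\frac{871}{48337056} - \frac{i \sqrt{231}}{102735} \approx 1.8019 \cdot 10^{-5} - 0.00014794 i$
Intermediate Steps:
$s = - \frac{2}{3}$ ($s = 2 \left(- \frac{9}{27}\right) = 2 \left(\left(-9\right) \frac{1}{27}\right) = 2 \left(- \frac{1}{3}\right) = - \frac{2}{3} \approx -0.66667$)
$t{\left(A,n \right)} = \sqrt{- \frac{2}{3} + A}$ ($t{\left(A,n \right)} = \sqrt{A - \frac{2}{3}} = \sqrt{- \frac{2}{3} + A}$)
$\frac{t{\left(-25,35 \right)}}{-34245} + \frac{\left(-25259\right) \frac{1}{42852}}{-22208 - 10504} = \frac{\frac{1}{3} \sqrt{-6 + 9 \left(-25\right)}}{-34245} + \frac{\left(-25259\right) \frac{1}{42852}}{-22208 - 10504} = \frac{\sqrt{-6 - 225}}{3} \left(- \frac{1}{34245}\right) + \frac{\left(-25259\right) \frac{1}{42852}}{-32712} = \frac{\sqrt{-231}}{3} \left(- \frac{1}{34245}\right) - - \frac{871}{48337056} = \frac{i \sqrt{231}}{3} \left(- \frac{1}{34245}\right) + \frac{871}{48337056} = - \frac{i \sqrt{231}}{102735} + \frac{871}{48337056} = \frac{871}{48337056} - \frac{i \sqrt{231}}{102735}$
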